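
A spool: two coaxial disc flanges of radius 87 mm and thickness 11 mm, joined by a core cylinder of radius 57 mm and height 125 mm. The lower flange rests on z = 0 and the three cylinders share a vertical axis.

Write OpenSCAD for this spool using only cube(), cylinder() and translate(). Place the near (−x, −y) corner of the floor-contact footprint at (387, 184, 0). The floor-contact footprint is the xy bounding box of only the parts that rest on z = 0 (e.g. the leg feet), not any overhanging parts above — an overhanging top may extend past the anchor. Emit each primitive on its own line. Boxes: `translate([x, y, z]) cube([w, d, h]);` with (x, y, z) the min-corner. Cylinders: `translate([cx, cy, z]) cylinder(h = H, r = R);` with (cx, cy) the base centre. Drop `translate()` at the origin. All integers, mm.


translate([474, 271, 0]) cylinder(h = 11, r = 87);
translate([474, 271, 11]) cylinder(h = 125, r = 57);
translate([474, 271, 136]) cylinder(h = 11, r = 87);


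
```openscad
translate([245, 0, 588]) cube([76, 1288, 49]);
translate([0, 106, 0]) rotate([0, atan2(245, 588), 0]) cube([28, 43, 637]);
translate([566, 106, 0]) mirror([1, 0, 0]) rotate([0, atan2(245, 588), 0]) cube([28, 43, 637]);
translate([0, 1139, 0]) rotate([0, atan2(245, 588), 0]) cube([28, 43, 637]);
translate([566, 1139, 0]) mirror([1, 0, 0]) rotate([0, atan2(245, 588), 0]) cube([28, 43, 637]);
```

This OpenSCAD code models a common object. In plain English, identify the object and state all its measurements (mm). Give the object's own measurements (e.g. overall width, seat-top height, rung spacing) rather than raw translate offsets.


A sawhorse. A 76×1288×49 mm beam (x, y, z) sits on two A-frame leg pairs. Each pair is two raked legs of 28×43 mm section (43 mm along y) splaying symmetrically in x. Each leg rises 588 mm vertically over 245 mm of horizontal reach and is 637 mm long along its own axis. Every leg's outer bottom edge rests on the floor and its outer top edge meets a bottom edge of the beam — the left legs (tilting toward +x) meet the beam's −x bottom edge, the right legs (their mirror images, tilting toward −x) meet its +x bottom edge — so the leg tops tuck under the beam, the beam's underside is 588 mm above the floor, and the feet are 566 mm apart outside-to-outside with the beam centred between them. The two leg pairs are set in 106 mm from either end of the beam.


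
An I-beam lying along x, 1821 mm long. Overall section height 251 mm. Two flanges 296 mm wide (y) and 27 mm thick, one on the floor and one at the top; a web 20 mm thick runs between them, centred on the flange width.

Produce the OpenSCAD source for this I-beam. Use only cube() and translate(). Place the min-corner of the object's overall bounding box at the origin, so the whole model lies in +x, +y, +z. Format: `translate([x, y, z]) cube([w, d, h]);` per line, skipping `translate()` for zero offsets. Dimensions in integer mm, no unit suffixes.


cube([1821, 296, 27]);
translate([0, 138, 27]) cube([1821, 20, 197]);
translate([0, 0, 224]) cube([1821, 296, 27]);


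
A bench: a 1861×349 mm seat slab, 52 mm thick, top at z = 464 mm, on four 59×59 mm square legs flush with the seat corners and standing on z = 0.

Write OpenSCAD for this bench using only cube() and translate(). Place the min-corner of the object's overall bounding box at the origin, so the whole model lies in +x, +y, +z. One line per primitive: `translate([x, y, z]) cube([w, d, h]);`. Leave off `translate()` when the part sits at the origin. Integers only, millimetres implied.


translate([0, 0, 412]) cube([1861, 349, 52]);
cube([59, 59, 412]);
translate([0, 290, 0]) cube([59, 59, 412]);
translate([1802, 0, 0]) cube([59, 59, 412]);
translate([1802, 290, 0]) cube([59, 59, 412]);


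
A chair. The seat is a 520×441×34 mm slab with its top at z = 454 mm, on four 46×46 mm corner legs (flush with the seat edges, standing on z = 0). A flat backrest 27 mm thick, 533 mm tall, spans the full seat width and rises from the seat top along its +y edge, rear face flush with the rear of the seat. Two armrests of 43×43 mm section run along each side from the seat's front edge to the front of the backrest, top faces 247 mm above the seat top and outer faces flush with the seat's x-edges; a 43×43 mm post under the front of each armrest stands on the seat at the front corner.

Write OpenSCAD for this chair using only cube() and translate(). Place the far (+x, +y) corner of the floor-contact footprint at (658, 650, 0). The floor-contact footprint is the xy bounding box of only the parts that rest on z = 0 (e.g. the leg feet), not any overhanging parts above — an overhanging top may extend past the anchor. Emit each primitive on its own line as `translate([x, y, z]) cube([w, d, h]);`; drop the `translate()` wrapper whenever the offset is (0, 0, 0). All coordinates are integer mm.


translate([138, 209, 420]) cube([520, 441, 34]);
translate([138, 209, 0]) cube([46, 46, 420]);
translate([612, 209, 0]) cube([46, 46, 420]);
translate([138, 604, 0]) cube([46, 46, 420]);
translate([612, 604, 0]) cube([46, 46, 420]);
translate([138, 623, 454]) cube([520, 27, 533]);
translate([138, 209, 658]) cube([43, 414, 43]);
translate([615, 209, 658]) cube([43, 414, 43]);
translate([138, 209, 454]) cube([43, 43, 204]);
translate([615, 209, 454]) cube([43, 43, 204]);


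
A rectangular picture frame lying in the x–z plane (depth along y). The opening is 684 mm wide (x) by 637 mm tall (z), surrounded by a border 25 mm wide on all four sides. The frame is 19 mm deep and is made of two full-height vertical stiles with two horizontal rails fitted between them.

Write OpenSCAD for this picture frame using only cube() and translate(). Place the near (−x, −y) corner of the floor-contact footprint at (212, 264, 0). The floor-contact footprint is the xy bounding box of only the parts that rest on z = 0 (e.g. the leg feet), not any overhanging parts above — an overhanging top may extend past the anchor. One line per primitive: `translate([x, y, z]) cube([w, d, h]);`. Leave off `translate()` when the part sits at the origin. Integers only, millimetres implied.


translate([212, 264, 0]) cube([25, 19, 687]);
translate([921, 264, 0]) cube([25, 19, 687]);
translate([237, 264, 0]) cube([684, 19, 25]);
translate([237, 264, 662]) cube([684, 19, 25]);


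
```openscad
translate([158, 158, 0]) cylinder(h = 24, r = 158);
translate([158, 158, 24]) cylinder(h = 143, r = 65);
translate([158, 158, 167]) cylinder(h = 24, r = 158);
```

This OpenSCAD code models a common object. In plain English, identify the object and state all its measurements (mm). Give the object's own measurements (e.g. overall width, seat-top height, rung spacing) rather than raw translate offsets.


A spool: two coaxial disc flanges of radius 158 mm and thickness 24 mm, joined by a core cylinder of radius 65 mm and height 143 mm. The lower flange rests on z = 0 and the three cylinders share a vertical axis.


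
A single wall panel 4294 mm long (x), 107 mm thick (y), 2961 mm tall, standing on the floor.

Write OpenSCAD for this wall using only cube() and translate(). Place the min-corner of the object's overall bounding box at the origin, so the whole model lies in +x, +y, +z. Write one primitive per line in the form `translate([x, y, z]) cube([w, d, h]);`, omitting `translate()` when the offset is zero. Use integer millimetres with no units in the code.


cube([4294, 107, 2961]);


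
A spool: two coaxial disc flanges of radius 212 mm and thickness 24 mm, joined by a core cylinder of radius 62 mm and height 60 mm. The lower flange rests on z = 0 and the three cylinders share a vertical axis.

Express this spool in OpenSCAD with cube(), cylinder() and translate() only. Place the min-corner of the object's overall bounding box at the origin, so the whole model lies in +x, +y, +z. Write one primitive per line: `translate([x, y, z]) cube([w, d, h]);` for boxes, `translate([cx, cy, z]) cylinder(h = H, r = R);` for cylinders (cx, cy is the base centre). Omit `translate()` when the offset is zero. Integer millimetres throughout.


translate([212, 212, 0]) cylinder(h = 24, r = 212);
translate([212, 212, 24]) cylinder(h = 60, r = 62);
translate([212, 212, 84]) cylinder(h = 24, r = 212);


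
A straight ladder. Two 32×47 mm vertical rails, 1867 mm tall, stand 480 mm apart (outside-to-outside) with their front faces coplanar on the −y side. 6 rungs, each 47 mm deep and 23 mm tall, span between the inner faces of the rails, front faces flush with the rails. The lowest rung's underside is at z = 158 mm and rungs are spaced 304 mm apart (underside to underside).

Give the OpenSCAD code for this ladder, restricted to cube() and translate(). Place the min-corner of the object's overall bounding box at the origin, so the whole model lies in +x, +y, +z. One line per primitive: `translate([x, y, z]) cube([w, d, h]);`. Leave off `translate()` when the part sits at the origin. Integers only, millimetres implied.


cube([32, 47, 1867]);
translate([448, 0, 0]) cube([32, 47, 1867]);
translate([32, 0, 158]) cube([416, 47, 23]);
translate([32, 0, 462]) cube([416, 47, 23]);
translate([32, 0, 766]) cube([416, 47, 23]);
translate([32, 0, 1070]) cube([416, 47, 23]);
translate([32, 0, 1374]) cube([416, 47, 23]);
translate([32, 0, 1678]) cube([416, 47, 23]);


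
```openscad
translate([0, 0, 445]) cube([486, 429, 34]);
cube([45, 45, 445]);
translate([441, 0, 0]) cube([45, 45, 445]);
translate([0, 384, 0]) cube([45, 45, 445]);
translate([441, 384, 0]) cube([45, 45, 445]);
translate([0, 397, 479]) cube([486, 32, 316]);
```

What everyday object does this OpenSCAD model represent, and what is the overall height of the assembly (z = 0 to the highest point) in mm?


A chair. The overall height is 795 mm.

A slab on four corner posts with a tall panel at the back — a chair. The seat slab sits at z = 445 with thickness 34, and the 316 mm backrest starts at the seat top, so the overall height is 445 + 34 + 316 = 795 mm.


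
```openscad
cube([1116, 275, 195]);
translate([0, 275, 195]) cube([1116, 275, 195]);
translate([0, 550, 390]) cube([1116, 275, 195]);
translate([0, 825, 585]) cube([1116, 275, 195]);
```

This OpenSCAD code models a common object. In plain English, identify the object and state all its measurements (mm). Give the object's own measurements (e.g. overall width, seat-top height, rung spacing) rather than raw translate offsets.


A straight staircase of 4 solid steps. Each step is 1116 mm wide (x), 275 mm deep (y, the going) and 195 mm tall (the rise). The first step rests on the floor; each subsequent step sits one going further in +y and one rise higher in +z, directly behind and above the previous step with no overlap.


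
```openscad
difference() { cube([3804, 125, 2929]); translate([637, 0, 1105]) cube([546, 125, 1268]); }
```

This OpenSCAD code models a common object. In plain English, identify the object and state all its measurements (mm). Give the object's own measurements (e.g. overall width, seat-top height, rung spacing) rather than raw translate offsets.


A wall 3804 mm long (x), 125 mm thick (y), 2929 mm tall, with a rectangular window opening cut through it. The opening is 546 mm wide and 1268 mm tall; its sill is at z = 1105 mm and its near (−x) edge is 637 mm from the wall's −x end. The opening passes through the full wall thickness.


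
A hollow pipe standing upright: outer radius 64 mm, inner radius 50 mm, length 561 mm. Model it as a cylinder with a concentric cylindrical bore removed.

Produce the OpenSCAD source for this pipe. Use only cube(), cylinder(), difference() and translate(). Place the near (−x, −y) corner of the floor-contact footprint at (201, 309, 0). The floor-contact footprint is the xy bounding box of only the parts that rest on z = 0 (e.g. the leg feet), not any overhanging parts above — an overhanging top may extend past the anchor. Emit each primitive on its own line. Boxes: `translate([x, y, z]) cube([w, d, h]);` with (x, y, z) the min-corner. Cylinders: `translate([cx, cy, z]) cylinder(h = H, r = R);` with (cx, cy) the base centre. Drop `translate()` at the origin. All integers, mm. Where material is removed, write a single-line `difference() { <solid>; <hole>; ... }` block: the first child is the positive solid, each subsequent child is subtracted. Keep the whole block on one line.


difference() { translate([265, 373, 0]) cylinder(h = 561, r = 64); translate([265, 373, 0]) cylinder(h = 561, r = 50); }


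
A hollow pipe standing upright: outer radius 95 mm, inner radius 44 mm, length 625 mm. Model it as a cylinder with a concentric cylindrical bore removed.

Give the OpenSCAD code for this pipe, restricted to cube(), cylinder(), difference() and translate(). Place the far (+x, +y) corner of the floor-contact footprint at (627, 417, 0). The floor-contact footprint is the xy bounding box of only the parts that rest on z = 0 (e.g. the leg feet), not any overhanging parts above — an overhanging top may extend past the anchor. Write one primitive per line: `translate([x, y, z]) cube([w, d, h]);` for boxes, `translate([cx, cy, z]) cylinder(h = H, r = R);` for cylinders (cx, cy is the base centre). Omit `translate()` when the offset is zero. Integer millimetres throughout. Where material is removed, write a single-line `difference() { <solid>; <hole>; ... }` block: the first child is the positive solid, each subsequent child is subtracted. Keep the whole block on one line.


difference() { translate([532, 322, 0]) cylinder(h = 625, r = 95); translate([532, 322, 0]) cylinder(h = 625, r = 44); }


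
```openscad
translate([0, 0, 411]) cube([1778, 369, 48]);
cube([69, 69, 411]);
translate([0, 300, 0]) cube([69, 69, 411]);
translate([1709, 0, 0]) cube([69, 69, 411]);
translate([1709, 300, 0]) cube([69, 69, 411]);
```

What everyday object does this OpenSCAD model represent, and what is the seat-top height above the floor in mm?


A bench. The seat-top height is 459 mm.

A long slab on four corner posts — a bench. The slab sits at z = 411 with thickness 48, so the top is 411 + 48 = 459 mm.


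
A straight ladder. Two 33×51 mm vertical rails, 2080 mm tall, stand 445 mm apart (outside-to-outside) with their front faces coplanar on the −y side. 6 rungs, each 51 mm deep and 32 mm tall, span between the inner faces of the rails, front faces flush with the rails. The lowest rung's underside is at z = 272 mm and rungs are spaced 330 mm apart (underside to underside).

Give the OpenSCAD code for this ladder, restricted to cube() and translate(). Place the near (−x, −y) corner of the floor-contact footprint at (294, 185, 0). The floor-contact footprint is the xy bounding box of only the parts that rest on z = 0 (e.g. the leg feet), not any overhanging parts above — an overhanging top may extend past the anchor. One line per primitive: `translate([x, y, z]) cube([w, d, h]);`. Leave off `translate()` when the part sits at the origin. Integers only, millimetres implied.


translate([294, 185, 0]) cube([33, 51, 2080]);
translate([706, 185, 0]) cube([33, 51, 2080]);
translate([327, 185, 272]) cube([379, 51, 32]);
translate([327, 185, 602]) cube([379, 51, 32]);
translate([327, 185, 932]) cube([379, 51, 32]);
translate([327, 185, 1262]) cube([379, 51, 32]);
translate([327, 185, 1592]) cube([379, 51, 32]);
translate([327, 185, 1922]) cube([379, 51, 32]);


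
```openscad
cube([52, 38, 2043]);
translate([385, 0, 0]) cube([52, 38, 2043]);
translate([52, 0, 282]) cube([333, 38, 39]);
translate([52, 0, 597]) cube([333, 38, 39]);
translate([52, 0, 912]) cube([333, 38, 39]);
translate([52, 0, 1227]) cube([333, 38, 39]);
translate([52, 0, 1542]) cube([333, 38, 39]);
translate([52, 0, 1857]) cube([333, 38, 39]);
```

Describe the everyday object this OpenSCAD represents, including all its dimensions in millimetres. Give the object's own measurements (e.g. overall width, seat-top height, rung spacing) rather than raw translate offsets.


A straight ladder. Two 52×38 mm vertical rails, 2043 mm tall, stand 437 mm apart (outside-to-outside) with their front faces coplanar on the −y side. 6 rungs, each 38 mm deep and 39 mm tall, span between the inner faces of the rails, front faces flush with the rails. The lowest rung's underside is at z = 282 mm and rungs are spaced 315 mm apart (underside to underside).


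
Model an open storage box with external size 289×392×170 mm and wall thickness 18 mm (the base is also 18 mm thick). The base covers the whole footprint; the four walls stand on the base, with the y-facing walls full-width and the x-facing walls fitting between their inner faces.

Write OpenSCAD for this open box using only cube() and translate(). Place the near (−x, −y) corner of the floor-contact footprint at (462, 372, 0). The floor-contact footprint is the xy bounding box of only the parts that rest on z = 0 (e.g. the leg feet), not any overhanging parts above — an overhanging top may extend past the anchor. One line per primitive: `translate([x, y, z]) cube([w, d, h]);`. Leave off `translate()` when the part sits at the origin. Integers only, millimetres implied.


translate([462, 372, 0]) cube([289, 392, 18]);
translate([462, 372, 18]) cube([289, 18, 152]);
translate([462, 746, 18]) cube([289, 18, 152]);
translate([462, 390, 18]) cube([18, 356, 152]);
translate([733, 390, 18]) cube([18, 356, 152]);


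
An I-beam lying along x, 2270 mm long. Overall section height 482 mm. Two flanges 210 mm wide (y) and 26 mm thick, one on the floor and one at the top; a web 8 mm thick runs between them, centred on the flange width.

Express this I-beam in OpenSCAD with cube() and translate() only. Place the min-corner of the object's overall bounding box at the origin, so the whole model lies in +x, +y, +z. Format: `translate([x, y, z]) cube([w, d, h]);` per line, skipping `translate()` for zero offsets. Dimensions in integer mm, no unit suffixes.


cube([2270, 210, 26]);
translate([0, 101, 26]) cube([2270, 8, 430]);
translate([0, 0, 456]) cube([2270, 210, 26]);


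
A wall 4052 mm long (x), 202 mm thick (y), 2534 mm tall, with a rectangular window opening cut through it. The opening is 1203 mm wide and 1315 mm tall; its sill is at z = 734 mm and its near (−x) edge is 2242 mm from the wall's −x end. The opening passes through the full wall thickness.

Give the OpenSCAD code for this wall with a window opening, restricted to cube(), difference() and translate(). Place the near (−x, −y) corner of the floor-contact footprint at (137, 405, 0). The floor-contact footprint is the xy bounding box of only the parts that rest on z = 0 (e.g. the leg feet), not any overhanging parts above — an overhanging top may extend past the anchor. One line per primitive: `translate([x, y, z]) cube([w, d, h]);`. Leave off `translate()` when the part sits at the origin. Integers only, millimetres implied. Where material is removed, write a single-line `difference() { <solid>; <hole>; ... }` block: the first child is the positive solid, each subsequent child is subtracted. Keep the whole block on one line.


difference() { translate([137, 405, 0]) cube([4052, 202, 2534]); translate([2379, 405, 734]) cube([1203, 202, 1315]); }


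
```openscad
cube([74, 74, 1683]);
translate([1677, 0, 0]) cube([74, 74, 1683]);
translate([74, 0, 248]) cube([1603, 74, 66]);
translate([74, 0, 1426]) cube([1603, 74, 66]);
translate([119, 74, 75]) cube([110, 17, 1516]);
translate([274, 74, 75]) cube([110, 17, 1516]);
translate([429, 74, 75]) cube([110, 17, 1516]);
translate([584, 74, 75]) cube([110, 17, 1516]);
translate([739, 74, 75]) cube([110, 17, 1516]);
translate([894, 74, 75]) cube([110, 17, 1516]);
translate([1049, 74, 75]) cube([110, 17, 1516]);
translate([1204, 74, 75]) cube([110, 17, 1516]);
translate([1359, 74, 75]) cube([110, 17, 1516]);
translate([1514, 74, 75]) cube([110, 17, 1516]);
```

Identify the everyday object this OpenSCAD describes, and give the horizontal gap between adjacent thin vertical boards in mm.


A fence section. The picket gap is 45 mm.

Two posts, two rails, 10 pickets — a fence section. Span 1603 mm holds 10 pickets of 110 mm with 11 equal gaps: ⌊(1603 − 10·110) / 11⌋ = 45 mm.


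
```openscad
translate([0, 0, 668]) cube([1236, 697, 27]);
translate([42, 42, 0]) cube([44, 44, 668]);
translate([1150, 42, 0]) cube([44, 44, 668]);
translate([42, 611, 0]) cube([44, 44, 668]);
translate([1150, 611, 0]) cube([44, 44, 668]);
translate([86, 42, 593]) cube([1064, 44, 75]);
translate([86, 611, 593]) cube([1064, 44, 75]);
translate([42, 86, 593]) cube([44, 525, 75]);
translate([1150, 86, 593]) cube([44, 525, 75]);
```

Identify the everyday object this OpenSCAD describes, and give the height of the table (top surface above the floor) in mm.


A table. The table height is 695 mm.

A 1236×697×27 slab sits at z = 668 on four 44 mm square posts — a table. The top surface is at 668 + 27 = 695 mm.


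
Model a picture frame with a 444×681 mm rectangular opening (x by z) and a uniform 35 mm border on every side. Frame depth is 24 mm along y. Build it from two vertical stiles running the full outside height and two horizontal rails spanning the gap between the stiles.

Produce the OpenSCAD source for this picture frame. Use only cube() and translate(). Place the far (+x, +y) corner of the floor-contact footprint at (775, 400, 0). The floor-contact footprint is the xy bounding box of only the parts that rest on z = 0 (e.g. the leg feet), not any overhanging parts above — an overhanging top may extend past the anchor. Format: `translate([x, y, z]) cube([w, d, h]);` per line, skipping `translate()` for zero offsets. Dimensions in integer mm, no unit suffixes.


translate([261, 376, 0]) cube([35, 24, 751]);
translate([740, 376, 0]) cube([35, 24, 751]);
translate([296, 376, 0]) cube([444, 24, 35]);
translate([296, 376, 716]) cube([444, 24, 35]);


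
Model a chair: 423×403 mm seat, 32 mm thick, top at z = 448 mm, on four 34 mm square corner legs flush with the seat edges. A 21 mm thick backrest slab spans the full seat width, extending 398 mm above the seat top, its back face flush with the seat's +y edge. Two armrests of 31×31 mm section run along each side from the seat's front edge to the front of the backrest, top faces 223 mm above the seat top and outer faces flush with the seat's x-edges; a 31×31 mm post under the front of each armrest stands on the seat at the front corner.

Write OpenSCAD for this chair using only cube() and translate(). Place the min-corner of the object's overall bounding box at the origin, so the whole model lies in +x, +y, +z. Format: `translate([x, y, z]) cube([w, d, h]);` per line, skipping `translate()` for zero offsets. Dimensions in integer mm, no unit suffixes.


translate([0, 0, 416]) cube([423, 403, 32]);
cube([34, 34, 416]);
translate([389, 0, 0]) cube([34, 34, 416]);
translate([0, 369, 0]) cube([34, 34, 416]);
translate([389, 369, 0]) cube([34, 34, 416]);
translate([0, 382, 448]) cube([423, 21, 398]);
translate([0, 0, 640]) cube([31, 382, 31]);
translate([392, 0, 640]) cube([31, 382, 31]);
translate([0, 0, 448]) cube([31, 31, 192]);
translate([392, 0, 448]) cube([31, 31, 192]);


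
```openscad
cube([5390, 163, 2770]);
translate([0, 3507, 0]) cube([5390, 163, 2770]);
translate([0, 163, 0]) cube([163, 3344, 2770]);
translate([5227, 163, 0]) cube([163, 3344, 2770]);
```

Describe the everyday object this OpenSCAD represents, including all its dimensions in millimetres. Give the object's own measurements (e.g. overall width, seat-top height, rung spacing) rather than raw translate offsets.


The wall frame of a small rectangular building: four walls, each 2770 mm tall and 163 mm thick, enclosing a footprint 5390 mm (x) by 3670 mm (y) outside-to-outside, with no floor or roof. The front and back walls (the −y and +y sides) span the full width; the two side walls fit between them.


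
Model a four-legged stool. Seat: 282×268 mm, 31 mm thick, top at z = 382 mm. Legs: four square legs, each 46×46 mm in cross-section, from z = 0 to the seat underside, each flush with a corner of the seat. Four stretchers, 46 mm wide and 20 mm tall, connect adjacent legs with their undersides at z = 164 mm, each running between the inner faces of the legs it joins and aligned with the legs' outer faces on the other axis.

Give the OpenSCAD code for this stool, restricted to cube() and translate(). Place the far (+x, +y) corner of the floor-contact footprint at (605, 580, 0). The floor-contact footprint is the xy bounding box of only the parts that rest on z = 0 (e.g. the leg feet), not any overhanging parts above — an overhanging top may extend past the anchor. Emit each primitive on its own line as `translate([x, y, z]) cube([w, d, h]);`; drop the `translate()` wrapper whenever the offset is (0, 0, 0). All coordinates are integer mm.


translate([323, 312, 351]) cube([282, 268, 31]);
translate([323, 312, 0]) cube([46, 46, 351]);
translate([559, 312, 0]) cube([46, 46, 351]);
translate([323, 534, 0]) cube([46, 46, 351]);
translate([559, 534, 0]) cube([46, 46, 351]);
translate([369, 312, 164]) cube([190, 46, 20]);
translate([369, 534, 164]) cube([190, 46, 20]);
translate([323, 358, 164]) cube([46, 176, 20]);
translate([559, 358, 164]) cube([46, 176, 20]);


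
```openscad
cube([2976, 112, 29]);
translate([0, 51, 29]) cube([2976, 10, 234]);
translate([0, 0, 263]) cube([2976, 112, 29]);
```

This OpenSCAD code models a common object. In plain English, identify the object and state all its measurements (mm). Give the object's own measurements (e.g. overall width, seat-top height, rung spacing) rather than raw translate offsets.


An I-beam lying along x, 2976 mm long. Overall section height 292 mm. Two flanges 112 mm wide (y) and 29 mm thick, one on the floor and one at the top; a web 10 mm thick runs between them, centred on the flange width.


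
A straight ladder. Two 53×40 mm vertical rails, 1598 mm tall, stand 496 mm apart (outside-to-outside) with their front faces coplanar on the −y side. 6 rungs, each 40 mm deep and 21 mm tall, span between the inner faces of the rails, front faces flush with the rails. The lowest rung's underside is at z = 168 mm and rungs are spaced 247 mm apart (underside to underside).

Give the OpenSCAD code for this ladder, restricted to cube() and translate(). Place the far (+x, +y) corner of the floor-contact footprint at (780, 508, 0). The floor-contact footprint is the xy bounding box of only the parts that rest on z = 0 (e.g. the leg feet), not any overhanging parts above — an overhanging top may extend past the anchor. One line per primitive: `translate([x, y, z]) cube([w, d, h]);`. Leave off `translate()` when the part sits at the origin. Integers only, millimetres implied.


// rung span = 496 - 2*53 = 390
// rung[k] z = 168 + k*247
translate([284, 468, 0]) cube([53, 40, 1598]);
translate([727, 468, 0]) cube([53, 40, 1598]);
translate([337, 468, 168]) cube([390, 40, 21]);
translate([337, 468, 415]) cube([390, 40, 21]);
translate([337, 468, 662]) cube([390, 40, 21]);
translate([337, 468, 909]) cube([390, 40, 21]);
translate([337, 468, 1156]) cube([390, 40, 21]);
translate([337, 468, 1403]) cube([390, 40, 21]);


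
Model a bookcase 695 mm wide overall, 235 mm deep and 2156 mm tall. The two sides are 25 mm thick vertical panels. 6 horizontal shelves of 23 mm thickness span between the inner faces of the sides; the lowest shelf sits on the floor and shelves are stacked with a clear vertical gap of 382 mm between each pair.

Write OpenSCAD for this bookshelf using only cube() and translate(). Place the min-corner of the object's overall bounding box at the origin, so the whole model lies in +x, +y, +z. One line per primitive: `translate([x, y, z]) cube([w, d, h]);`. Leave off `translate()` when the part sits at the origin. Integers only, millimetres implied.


cube([25, 235, 2156]);
translate([670, 0, 0]) cube([25, 235, 2156]);
translate([25, 0, 0]) cube([645, 235, 23]);
translate([25, 0, 405]) cube([645, 235, 23]);
translate([25, 0, 810]) cube([645, 235, 23]);
translate([25, 0, 1215]) cube([645, 235, 23]);
translate([25, 0, 1620]) cube([645, 235, 23]);
translate([25, 0, 2025]) cube([645, 235, 23]);


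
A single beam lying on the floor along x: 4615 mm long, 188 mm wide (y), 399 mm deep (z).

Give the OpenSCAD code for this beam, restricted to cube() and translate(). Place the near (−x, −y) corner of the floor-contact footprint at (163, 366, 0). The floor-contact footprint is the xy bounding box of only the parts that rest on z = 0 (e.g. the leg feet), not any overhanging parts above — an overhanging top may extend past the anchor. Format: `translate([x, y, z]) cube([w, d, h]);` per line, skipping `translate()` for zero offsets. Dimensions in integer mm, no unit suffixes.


translate([163, 366, 0]) cube([4615, 188, 399]);


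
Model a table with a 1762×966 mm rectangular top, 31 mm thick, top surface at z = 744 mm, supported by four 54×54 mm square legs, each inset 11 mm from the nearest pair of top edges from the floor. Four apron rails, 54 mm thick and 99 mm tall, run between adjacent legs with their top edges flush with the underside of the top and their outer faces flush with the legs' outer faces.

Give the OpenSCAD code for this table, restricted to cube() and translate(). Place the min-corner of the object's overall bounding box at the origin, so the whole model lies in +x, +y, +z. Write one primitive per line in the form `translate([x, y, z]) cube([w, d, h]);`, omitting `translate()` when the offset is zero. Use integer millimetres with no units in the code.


// leg_h = 744 - 31 = 713
// apron z = 713 - 99 = 614
translate([0, 0, 713]) cube([1762, 966, 31]);
translate([11, 11, 0]) cube([54, 54, 713]);
translate([1697, 11, 0]) cube([54, 54, 713]);
translate([11, 901, 0]) cube([54, 54, 713]);
translate([1697, 901, 0]) cube([54, 54, 713]);
translate([65, 11, 614]) cube([1632, 54, 99]);
translate([65, 901, 614]) cube([1632, 54, 99]);
translate([11, 65, 614]) cube([54, 836, 99]);
translate([1697, 65, 614]) cube([54, 836, 99]);


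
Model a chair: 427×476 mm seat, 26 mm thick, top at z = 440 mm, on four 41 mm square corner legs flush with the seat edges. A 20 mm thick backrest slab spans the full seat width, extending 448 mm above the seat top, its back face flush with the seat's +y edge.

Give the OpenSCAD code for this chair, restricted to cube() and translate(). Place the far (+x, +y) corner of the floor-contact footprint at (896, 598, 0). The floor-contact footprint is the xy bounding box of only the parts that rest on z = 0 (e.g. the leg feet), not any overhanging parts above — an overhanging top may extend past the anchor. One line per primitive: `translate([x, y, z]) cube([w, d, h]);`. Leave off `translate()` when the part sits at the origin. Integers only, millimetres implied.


translate([469, 122, 414]) cube([427, 476, 26]);
translate([469, 122, 0]) cube([41, 41, 414]);
translate([855, 122, 0]) cube([41, 41, 414]);
translate([469, 557, 0]) cube([41, 41, 414]);
translate([855, 557, 0]) cube([41, 41, 414]);
translate([469, 578, 440]) cube([427, 20, 448]);


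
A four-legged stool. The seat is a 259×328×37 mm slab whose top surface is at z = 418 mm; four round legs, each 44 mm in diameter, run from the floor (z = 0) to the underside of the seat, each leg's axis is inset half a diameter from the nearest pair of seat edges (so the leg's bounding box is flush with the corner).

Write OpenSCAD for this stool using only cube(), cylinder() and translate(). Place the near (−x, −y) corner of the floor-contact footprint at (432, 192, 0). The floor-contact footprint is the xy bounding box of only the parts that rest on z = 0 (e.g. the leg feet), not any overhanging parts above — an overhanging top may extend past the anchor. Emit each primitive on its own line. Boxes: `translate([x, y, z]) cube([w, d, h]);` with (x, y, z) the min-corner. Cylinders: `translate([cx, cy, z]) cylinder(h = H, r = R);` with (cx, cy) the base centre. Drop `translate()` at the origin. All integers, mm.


translate([432, 192, 381]) cube([259, 328, 37]);
translate([454, 214, 0]) cylinder(h = 381, r = 22);
translate([669, 214, 0]) cylinder(h = 381, r = 22);
translate([454, 498, 0]) cylinder(h = 381, r = 22);
translate([669, 498, 0]) cylinder(h = 381, r = 22);


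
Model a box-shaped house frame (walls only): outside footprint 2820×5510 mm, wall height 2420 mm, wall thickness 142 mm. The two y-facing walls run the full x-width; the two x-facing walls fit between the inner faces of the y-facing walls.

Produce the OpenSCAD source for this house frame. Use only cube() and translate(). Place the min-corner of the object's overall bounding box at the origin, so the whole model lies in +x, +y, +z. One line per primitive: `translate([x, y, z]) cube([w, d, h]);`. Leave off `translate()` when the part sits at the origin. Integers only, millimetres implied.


cube([2820, 142, 2420]);
translate([0, 5368, 0]) cube([2820, 142, 2420]);
translate([0, 142, 0]) cube([142, 5226, 2420]);
translate([2678, 142, 0]) cube([142, 5226, 2420]);


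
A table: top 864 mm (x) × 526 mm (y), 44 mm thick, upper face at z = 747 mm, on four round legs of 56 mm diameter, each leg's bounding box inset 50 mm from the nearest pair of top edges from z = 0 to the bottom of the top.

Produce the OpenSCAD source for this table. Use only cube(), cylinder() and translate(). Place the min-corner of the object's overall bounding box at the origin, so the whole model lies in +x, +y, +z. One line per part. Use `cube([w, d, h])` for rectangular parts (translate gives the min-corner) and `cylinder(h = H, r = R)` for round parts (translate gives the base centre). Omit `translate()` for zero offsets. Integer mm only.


// leg_h = 747 - 44 = 703
translate([0, 0, 703]) cube([864, 526, 44]);
translate([78, 78, 0]) cylinder(h = 703, r = 28);
translate([786, 78, 0]) cylinder(h = 703, r = 28);
translate([78, 448, 0]) cylinder(h = 703, r = 28);
translate([786, 448, 0]) cylinder(h = 703, r = 28);


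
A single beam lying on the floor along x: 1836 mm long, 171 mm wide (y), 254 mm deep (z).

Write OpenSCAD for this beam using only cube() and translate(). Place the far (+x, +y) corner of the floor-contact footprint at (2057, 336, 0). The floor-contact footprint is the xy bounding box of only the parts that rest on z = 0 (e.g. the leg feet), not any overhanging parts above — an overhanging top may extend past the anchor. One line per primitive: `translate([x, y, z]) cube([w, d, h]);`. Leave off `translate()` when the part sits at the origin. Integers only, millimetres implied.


translate([221, 165, 0]) cube([1836, 171, 254]);


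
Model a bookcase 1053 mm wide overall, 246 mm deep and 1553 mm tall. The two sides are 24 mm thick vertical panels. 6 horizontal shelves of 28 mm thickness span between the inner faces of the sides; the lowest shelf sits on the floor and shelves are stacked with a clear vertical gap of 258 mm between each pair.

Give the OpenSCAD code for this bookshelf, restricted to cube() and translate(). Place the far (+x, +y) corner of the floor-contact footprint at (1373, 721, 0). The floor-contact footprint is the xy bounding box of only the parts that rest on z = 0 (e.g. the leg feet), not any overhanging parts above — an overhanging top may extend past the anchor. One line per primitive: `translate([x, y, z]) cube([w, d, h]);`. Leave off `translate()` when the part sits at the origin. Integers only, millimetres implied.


translate([320, 475, 0]) cube([24, 246, 1553]);
translate([1349, 475, 0]) cube([24, 246, 1553]);
translate([344, 475, 0]) cube([1005, 246, 28]);
translate([344, 475, 286]) cube([1005, 246, 28]);
translate([344, 475, 572]) cube([1005, 246, 28]);
translate([344, 475, 858]) cube([1005, 246, 28]);
translate([344, 475, 1144]) cube([1005, 246, 28]);
translate([344, 475, 1430]) cube([1005, 246, 28]);


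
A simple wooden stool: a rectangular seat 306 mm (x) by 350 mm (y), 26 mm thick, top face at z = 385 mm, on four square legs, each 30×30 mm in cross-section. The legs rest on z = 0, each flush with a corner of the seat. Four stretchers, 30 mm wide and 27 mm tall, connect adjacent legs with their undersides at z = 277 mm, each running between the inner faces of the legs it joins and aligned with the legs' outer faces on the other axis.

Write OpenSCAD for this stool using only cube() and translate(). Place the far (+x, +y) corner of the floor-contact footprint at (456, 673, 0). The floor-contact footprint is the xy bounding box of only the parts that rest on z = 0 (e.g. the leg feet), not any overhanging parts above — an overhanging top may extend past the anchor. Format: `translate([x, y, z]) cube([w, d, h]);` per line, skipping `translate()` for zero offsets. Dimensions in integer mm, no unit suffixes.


// leg_h = 385 - 26 = 359
// stretcher span = 306 - 2*30 = 246
translate([150, 323, 359]) cube([306, 350, 26]);
translate([150, 323, 0]) cube([30, 30, 359]);
translate([426, 323, 0]) cube([30, 30, 359]);
translate([150, 643, 0]) cube([30, 30, 359]);
translate([426, 643, 0]) cube([30, 30, 359]);
translate([180, 323, 277]) cube([246, 30, 27]);
translate([180, 643, 277]) cube([246, 30, 27]);
translate([150, 353, 277]) cube([30, 290, 27]);
translate([426, 353, 277]) cube([30, 290, 27]);


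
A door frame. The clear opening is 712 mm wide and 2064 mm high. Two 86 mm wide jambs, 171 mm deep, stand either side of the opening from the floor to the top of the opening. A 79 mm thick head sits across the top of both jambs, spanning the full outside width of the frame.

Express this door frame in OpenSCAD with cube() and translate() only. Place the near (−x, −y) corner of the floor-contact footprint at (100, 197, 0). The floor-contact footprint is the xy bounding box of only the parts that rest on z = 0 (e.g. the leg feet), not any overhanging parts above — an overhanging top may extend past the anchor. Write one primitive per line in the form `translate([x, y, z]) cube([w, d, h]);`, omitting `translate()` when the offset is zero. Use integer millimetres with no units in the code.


translate([100, 197, 0]) cube([86, 171, 2064]);
translate([898, 197, 0]) cube([86, 171, 2064]);
translate([100, 197, 2064]) cube([884, 171, 79]);


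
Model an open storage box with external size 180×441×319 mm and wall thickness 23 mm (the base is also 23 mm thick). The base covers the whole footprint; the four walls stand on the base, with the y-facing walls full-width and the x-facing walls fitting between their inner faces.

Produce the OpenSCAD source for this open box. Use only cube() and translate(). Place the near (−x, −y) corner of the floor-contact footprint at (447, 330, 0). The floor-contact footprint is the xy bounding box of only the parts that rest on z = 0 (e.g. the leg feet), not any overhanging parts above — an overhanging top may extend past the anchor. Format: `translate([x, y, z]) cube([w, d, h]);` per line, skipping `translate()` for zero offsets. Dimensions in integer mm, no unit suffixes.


translate([447, 330, 0]) cube([180, 441, 23]);
translate([447, 330, 23]) cube([180, 23, 296]);
translate([447, 748, 23]) cube([180, 23, 296]);
translate([447, 353, 23]) cube([23, 395, 296]);
translate([604, 353, 23]) cube([23, 395, 296]);


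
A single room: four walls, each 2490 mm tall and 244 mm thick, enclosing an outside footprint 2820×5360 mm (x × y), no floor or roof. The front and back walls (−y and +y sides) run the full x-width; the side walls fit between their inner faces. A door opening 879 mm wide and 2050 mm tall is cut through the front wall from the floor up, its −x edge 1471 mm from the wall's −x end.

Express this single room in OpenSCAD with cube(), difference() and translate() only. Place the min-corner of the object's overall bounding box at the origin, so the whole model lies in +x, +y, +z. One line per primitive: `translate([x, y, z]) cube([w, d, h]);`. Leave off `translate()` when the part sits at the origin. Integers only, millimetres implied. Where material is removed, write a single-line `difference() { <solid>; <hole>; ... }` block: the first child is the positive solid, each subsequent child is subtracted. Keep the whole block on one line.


difference() { cube([2820, 244, 2490]); translate([1471, 0, 0]) cube([879, 244, 2050]); }
translate([0, 5116, 0]) cube([2820, 244, 2490]);
translate([0, 244, 0]) cube([244, 4872, 2490]);
translate([2576, 244, 0]) cube([244, 4872, 2490]);
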